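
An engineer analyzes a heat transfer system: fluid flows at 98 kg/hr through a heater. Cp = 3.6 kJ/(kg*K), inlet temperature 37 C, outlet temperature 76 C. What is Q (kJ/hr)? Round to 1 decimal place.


Q = m_dot * Cp * (T2 - T1)
Q = 98 * 3.6 * (76 - 37)
Q = 98 * 3.6 * 39
Q = 13759.2 kJ/hr


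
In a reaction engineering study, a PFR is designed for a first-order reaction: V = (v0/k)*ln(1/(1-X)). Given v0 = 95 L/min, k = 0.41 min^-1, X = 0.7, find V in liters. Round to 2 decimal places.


V = (v0/k) * ln(1/(1-X))
V = (95/0.41) * ln(1/(1-0.7))
V = 231.707317 * ln(3.333333)
V = 231.707317 * 1.203973
V = 278.97 L


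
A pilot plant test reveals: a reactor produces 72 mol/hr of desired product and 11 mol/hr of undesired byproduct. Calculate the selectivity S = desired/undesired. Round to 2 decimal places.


S = desired product rate / undesired product rate
S = 72 / 11
S = 6.55


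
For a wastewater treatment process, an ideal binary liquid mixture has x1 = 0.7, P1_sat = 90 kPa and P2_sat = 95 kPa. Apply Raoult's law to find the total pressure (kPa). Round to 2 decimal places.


P = x1*P1_sat + x2*P2_sat
x2 = 1 - x1 = 1 - 0.7 = 0.3
P = 0.7*90 + 0.3*95
P = 63.0 + 28.5
P = 91.50 kPa


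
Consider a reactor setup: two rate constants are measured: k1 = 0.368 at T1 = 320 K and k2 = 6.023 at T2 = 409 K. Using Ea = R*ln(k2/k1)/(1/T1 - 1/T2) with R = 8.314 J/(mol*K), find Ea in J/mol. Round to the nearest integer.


Ea = R * ln(k2/k1) / (1/T1 - 1/T2)
ln(k2/k1) = ln(6.023/0.368) = 2.7952578
1/T1 - 1/T2 = 1/320 - 1/409 = 0.000680012225
Ea = 8.314 * 2.7952578 / 0.000680012225
Ea = 34176 J/mol


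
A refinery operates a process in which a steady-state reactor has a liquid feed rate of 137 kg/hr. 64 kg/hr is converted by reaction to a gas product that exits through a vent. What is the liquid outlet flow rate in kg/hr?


Steady-state mass balance on the main outlet: F_out = F_in - F_removed
F_out = 137 - 64
F_out = 73 kg/hr


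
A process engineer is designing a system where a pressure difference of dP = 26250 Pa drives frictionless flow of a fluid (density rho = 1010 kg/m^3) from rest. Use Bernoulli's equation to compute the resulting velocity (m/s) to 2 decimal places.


v = sqrt(2*dP/rho)
v = sqrt(2*26250/1010)
v = sqrt(51.980198)
v = 7.21 m/s


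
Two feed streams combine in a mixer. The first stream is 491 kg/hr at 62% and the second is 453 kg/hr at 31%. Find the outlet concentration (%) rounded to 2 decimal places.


Mass balance on solute: F1*x1 + F2*x2 = F3*x3
F3 = F1 + F2 = 491 + 453 = 944 kg/hr
x3 = (F1*x1 + F2*x2)/F3
x3 = (491*0.62 + 453*0.31) / 944
x3 = 47.12%


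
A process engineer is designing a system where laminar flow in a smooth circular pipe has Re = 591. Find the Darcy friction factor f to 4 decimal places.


f = 64 / Re
f = 64 / 591
f = 0.1083


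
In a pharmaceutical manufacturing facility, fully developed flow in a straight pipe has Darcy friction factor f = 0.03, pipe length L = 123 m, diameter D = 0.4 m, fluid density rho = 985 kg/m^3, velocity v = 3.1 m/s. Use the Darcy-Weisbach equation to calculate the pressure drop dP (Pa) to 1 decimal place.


dP = f * (L/D) * (rho*v^2/2)
dP = 0.03 * (123/0.4) * (985*3.1^2/2)
L/D = 307.5
rho*v^2/2 = 985*9.61/2 = 4732.925
dP = 0.03 * 307.5 * 4732.925
dP = 43661.2 Pa


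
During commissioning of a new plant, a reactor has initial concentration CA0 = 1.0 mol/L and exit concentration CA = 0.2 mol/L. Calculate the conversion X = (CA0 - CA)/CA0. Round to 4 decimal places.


X = (CA0 - CA) / CA0
X = (1.0 - 0.2) / 1.0
X = 0.8 / 1.0
X = 0.8000


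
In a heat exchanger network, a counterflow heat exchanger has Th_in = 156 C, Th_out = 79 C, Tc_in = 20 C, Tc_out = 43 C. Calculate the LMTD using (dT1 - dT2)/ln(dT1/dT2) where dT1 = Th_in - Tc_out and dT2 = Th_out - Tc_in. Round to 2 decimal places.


dT1 = Th_in - Tc_out = 156 - 43 = 113
dT2 = Th_out - Tc_in = 79 - 20 = 59
LMTD = (dT1 - dT2) / ln(dT1/dT2)
LMTD = (113 - 59) / ln(113/59)
LMTD = 83.10 K


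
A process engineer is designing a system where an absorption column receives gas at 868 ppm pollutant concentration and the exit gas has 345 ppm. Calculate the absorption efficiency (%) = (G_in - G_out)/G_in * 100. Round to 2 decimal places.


Efficiency = (G_in - G_out) / G_in * 100%
Efficiency = (868 - 345) / 868 * 100
Efficiency = 523 / 868 * 100
Efficiency = 60.25%


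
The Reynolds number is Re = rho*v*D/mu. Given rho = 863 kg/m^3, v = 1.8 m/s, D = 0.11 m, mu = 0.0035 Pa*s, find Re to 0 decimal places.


Re = rho * v * D / mu
Re = 863 * 1.8 * 0.11 / 0.0035
Re = 170.874 / 0.0035
Re = 48821


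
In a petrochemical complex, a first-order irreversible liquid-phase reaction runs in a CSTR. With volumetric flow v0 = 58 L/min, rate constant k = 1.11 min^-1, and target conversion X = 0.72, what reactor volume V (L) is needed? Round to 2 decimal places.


V = v0 * X / (k * (1 - X))
V = 58 * 0.72 / (1.11 * (1 - 0.72))
V = 41.76 / (1.11 * 0.28)
V = 41.76 / 0.3108
V = 134.36 L


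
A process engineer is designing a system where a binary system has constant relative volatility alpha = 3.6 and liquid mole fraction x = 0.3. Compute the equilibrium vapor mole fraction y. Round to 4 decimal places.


y = alpha*x / (1 + (alpha-1)*x)
y = 3.6*0.3 / (1 + (3.6-1)*0.3)
y = 1.08 / (1 + 0.78)
y = 1.08 / 1.78
y = 0.6067


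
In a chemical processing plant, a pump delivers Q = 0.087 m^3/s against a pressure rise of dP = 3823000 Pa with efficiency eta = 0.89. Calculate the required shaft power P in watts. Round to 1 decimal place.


P = Q * dP / eta
P = 0.087 * 3823000 / 0.89
P = 332601.0 / 0.89
P = 373709.0 W


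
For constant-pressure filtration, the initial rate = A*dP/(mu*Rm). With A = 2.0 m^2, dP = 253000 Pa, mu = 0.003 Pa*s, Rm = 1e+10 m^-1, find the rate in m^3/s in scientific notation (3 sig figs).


rate = A * dP / (mu * Rm)
rate = 2.0 * 253000 / (0.003 * 1e+10)
rate = 506000.0 / 3.000e+07
rate = 1.69e-02 m^3/s


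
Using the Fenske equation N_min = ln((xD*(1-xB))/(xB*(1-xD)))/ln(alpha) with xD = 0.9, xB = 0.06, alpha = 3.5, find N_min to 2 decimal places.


N_min = ln((xD*(1-xB))/(xB*(1-xD))) / ln(alpha)
Numerator inside ln: 0.846 / 0.006 = 141.0
ln(141.0) = 4.94876
ln(alpha) = ln(3.5) = 1.252763
N_min = 4.94876 / 1.252763 = 3.95


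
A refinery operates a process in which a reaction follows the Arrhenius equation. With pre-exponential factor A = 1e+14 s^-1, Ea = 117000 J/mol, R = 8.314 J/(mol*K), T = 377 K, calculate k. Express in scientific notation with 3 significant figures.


k = A * exp(-Ea/(R*T))
k = 1e+14 * exp(-117000 / (8.314 * 377))
k = 1e+14 * exp(-37.32798)
k = 6.15e-03


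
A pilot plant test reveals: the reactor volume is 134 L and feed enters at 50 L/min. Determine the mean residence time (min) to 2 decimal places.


tau = V / v0
tau = 134 / 50
tau = 2.68 min


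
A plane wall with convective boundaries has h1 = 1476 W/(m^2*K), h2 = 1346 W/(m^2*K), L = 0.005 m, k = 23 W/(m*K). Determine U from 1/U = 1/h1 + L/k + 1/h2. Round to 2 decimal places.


1/U = 1/h1 + L/k + 1/h2
1/U = 1/1476 + 0.005/23 + 1/1346
1/U = 0.0006775068 + 0.0002173913 + 0.0007429421
1/U = 0.0016378402
U = 610.56 W/(m^2*K)


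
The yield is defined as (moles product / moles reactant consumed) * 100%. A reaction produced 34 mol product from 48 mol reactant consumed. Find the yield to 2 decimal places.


Yield = (moles product / moles consumed) * 100%
Yield = (34 / 48) * 100
Yield = 0.7083 * 100
Yield = 70.83%


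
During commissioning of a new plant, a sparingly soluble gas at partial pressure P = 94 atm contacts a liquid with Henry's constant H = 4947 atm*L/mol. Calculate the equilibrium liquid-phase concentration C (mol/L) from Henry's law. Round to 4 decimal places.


C = P / H
C = 94 / 4947
C = 0.0190 mol/L


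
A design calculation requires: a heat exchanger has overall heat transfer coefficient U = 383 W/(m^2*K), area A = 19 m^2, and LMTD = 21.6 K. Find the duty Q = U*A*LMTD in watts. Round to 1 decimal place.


Q = U * A * LMTD
Q = 383 * 19 * 21.6
Q = 157183.2 W


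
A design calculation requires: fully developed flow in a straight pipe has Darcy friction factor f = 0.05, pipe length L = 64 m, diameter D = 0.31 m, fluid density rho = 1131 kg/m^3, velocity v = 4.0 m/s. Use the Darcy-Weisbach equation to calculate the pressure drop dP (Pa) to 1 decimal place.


dP = f * (L/D) * (rho*v^2/2)
dP = 0.05 * (64/0.31) * (1131*4.0^2/2)
L/D = 206.4516129
rho*v^2/2 = 1131*16.0/2 = 9048.0
dP = 0.05 * 206.4516129 * 9048.0
dP = 93398.7 Pa


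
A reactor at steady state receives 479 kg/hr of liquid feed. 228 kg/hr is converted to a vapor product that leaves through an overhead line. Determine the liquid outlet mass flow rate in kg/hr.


Steady-state mass balance on the main outlet: F_out = F_in - F_removed
F_out = 479 - 228
F_out = 251 kg/hr


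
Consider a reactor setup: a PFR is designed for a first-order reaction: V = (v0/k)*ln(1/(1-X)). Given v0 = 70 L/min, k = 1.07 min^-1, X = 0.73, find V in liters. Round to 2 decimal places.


V = (v0/k) * ln(1/(1-X))
V = (70/1.07) * ln(1/(1-0.73))
V = 65.420561 * ln(3.703704)
V = 65.420561 * 1.309333
V = 85.66 L


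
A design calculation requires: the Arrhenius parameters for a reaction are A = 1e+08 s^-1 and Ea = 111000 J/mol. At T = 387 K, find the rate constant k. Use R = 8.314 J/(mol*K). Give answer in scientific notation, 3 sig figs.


k = A * exp(-Ea/(R*T))
k = 1e+08 * exp(-111000 / (8.314 * 387))
k = 1e+08 * exp(-34.498641)
k = 1.04e-07


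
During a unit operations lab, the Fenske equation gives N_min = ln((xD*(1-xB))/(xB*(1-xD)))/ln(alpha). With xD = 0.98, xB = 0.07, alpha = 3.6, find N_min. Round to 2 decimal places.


N_min = ln((xD*(1-xB))/(xB*(1-xD))) / ln(alpha)
Numerator inside ln: 0.9114 / 0.0014 = 651.0
ln(651.0) = 6.47851
ln(alpha) = ln(3.6) = 1.280934
N_min = 6.47851 / 1.280934 = 5.06


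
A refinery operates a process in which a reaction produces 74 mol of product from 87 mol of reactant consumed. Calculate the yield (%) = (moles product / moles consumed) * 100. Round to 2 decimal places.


Yield = (moles product / moles consumed) * 100%
Yield = (74 / 87) * 100
Yield = 0.8506 * 100
Yield = 85.06%


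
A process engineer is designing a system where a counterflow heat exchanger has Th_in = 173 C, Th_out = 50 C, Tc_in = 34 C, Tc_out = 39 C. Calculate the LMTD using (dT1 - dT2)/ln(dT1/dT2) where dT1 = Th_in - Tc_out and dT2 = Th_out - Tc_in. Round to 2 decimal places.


dT1 = Th_in - Tc_out = 173 - 39 = 134
dT2 = Th_out - Tc_in = 50 - 34 = 16
LMTD = (dT1 - dT2) / ln(dT1/dT2)
LMTD = (134 - 16) / ln(134/16)
LMTD = 55.52 K


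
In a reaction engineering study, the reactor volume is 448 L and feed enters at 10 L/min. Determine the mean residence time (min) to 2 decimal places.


tau = V / v0
tau = 448 / 10
tau = 44.80 min


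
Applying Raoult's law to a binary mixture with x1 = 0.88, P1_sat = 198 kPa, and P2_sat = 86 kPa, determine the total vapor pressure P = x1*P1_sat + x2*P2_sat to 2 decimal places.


P = x1*P1_sat + x2*P2_sat
x2 = 1 - x1 = 1 - 0.88 = 0.12
P = 0.88*198 + 0.12*86
P = 174.24 + 10.32
P = 184.56 kPa


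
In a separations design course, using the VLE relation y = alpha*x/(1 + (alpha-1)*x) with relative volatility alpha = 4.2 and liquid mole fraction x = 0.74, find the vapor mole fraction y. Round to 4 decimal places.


y = alpha*x / (1 + (alpha-1)*x)
y = 4.2*0.74 / (1 + (4.2-1)*0.74)
y = 3.108 / (1 + 2.368)
y = 3.108 / 3.368
y = 0.9228


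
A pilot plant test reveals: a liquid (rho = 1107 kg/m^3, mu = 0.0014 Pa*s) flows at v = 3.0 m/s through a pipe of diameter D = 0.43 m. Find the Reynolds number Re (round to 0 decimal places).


Re = rho * v * D / mu
Re = 1107 * 3.0 * 0.43 / 0.0014
Re = 1428.03 / 0.0014
Re = 1020021


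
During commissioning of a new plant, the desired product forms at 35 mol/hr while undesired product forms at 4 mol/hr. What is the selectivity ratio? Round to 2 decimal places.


S = desired product rate / undesired product rate
S = 35 / 4
S = 8.75


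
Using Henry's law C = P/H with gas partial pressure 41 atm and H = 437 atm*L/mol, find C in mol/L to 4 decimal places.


C = P / H
C = 41 / 437
C = 0.0938 mol/L


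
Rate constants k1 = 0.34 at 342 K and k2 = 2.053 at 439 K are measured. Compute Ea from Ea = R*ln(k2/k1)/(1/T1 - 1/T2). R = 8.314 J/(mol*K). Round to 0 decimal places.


Ea = R * ln(k2/k1) / (1/T1 - 1/T2)
ln(k2/k1) = ln(2.053/0.34) = 1.7981118
1/T1 - 1/T2 = 1/342 - 1/439 = 0.00064607228
Ea = 8.314 * 1.7981118 / 0.00064607228
Ea = 23139 J/mol


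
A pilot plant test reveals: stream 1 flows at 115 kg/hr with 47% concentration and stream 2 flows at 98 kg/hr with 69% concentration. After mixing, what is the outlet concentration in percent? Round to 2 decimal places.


Mass balance on solute: F1*x1 + F2*x2 = F3*x3
F3 = F1 + F2 = 115 + 98 = 213 kg/hr
x3 = (F1*x1 + F2*x2)/F3
x3 = (115*0.47 + 98*0.69) / 213
x3 = 57.12%


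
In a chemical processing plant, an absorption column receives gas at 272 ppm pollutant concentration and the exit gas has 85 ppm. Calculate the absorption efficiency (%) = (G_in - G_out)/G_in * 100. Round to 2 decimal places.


Efficiency = (G_in - G_out) / G_in * 100%
Efficiency = (272 - 85) / 272 * 100
Efficiency = 187 / 272 * 100
Efficiency = 68.75%


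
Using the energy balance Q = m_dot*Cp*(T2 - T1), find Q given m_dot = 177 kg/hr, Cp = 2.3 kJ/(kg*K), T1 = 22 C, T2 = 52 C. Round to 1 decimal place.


Q = m_dot * Cp * (T2 - T1)
Q = 177 * 2.3 * (52 - 22)
Q = 177 * 2.3 * 30
Q = 12213.0 kJ/hr


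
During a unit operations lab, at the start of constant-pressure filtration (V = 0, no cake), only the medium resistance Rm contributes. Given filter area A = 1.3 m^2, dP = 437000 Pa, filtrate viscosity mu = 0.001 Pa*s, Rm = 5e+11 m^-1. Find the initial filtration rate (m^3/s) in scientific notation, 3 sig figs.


rate = A * dP / (mu * Rm)
rate = 1.3 * 437000 / (0.001 * 5e+11)
rate = 568100.0 / 5.000e+08
rate = 1.14e-03 m^3/s


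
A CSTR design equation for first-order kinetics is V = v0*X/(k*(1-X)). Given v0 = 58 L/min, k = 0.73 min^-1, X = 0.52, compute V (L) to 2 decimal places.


V = v0 * X / (k * (1 - X))
V = 58 * 0.52 / (0.73 * (1 - 0.52))
V = 30.16 / (0.73 * 0.48)
V = 30.16 / 0.3504
V = 86.07 L


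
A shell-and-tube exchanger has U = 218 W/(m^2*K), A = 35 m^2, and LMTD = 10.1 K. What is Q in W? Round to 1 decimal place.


Q = U * A * LMTD
Q = 218 * 35 * 10.1
Q = 77063.0 W


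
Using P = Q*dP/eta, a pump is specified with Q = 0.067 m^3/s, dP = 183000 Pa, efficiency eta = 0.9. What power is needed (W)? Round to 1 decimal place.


P = Q * dP / eta
P = 0.067 * 183000 / 0.9
P = 12261.0 / 0.9
P = 13623.3 W


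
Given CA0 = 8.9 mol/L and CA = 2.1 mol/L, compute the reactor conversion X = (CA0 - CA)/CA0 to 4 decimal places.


X = (CA0 - CA) / CA0
X = (8.9 - 2.1) / 8.9
X = 6.8 / 8.9
X = 0.7640


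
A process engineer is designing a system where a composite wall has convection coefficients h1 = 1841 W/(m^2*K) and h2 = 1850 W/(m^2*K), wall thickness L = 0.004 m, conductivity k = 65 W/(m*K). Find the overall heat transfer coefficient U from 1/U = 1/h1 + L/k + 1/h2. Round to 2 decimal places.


1/U = 1/h1 + L/k + 1/h2
1/U = 1/1841 + 0.004/65 + 1/1850
1/U = 0.0005431831 + 6.15385e-05 + 0.0005405405
1/U = 0.0011452621
U = 873.16 W/(m^2*K)


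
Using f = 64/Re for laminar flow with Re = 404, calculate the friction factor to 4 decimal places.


f = 64 / Re
f = 64 / 404
f = 0.1584


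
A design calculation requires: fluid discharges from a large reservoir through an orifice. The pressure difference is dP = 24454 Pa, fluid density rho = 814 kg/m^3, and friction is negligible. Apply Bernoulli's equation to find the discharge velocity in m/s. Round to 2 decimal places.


v = sqrt(2*dP/rho)
v = sqrt(2*24454/814)
v = sqrt(60.083538)
v = 7.75 m/s


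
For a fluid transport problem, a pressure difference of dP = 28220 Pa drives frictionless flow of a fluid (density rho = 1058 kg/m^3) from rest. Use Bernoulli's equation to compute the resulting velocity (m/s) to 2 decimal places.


v = sqrt(2*dP/rho)
v = sqrt(2*28220/1058)
v = sqrt(53.345936)
v = 7.30 m/s


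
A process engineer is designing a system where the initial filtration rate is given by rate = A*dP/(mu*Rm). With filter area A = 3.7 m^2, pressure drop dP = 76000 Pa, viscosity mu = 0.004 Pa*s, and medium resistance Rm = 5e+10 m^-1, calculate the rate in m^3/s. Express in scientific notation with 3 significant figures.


rate = A * dP / (mu * Rm)
rate = 3.7 * 76000 / (0.004 * 5e+10)
rate = 281200.0 / 2.000e+08
rate = 1.41e-03 m^3/s


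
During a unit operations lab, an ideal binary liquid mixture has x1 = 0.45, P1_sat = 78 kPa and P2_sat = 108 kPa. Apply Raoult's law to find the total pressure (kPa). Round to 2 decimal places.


P = x1*P1_sat + x2*P2_sat
x2 = 1 - x1 = 1 - 0.45 = 0.55
P = 0.45*78 + 0.55*108
P = 35.1 + 59.4
P = 94.50 kPa


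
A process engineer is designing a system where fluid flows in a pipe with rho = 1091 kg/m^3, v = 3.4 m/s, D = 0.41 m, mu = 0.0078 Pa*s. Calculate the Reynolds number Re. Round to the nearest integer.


Re = rho * v * D / mu
Re = 1091 * 3.4 * 0.41 / 0.0078
Re = 1520.854 / 0.0078
Re = 194981


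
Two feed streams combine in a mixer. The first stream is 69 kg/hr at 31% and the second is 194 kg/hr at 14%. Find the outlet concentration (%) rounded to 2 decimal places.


Mass balance on solute: F1*x1 + F2*x2 = F3*x3
F3 = F1 + F2 = 69 + 194 = 263 kg/hr
x3 = (F1*x1 + F2*x2)/F3
x3 = (69*0.31 + 194*0.14) / 263
x3 = 18.46%


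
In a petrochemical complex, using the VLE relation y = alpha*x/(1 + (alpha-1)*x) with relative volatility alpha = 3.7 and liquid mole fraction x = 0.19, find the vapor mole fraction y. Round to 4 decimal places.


y = alpha*x / (1 + (alpha-1)*x)
y = 3.7*0.19 / (1 + (3.7-1)*0.19)
y = 0.703 / (1 + 0.513)
y = 0.703 / 1.513
y = 0.4646


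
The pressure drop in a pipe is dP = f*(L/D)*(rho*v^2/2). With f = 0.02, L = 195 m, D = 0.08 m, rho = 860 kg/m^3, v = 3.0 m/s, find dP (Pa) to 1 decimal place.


dP = f * (L/D) * (rho*v^2/2)
dP = 0.02 * (195/0.08) * (860*3.0^2/2)
L/D = 2437.5
rho*v^2/2 = 860*9.0/2 = 3870.0
dP = 0.02 * 2437.5 * 3870.0
dP = 188662.5 Pa


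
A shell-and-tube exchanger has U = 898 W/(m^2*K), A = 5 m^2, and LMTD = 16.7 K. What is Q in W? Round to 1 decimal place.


Q = U * A * LMTD
Q = 898 * 5 * 16.7
Q = 74983.0 W


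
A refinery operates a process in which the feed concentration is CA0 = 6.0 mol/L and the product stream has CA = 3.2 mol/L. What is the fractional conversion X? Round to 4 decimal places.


X = (CA0 - CA) / CA0
X = (6.0 - 3.2) / 6.0
X = 2.8 / 6.0
X = 0.4667


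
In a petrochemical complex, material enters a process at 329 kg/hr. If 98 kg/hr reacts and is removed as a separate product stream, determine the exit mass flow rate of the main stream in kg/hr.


Steady-state mass balance on the main outlet: F_out = F_in - F_removed
F_out = 329 - 98
F_out = 231 kg/hr


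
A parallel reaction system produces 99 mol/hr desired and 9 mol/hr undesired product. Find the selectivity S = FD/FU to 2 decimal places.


S = desired product rate / undesired product rate
S = 99 / 9
S = 11.00


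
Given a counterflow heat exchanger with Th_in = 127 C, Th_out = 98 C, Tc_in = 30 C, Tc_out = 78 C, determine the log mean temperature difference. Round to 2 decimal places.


dT1 = Th_in - Tc_out = 127 - 78 = 49
dT2 = Th_out - Tc_in = 98 - 30 = 68
LMTD = (dT1 - dT2) / ln(dT1/dT2)
LMTD = (49 - 68) / ln(49/68)
LMTD = 57.98 K


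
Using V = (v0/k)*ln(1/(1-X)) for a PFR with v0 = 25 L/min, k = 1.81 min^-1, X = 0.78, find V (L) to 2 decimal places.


V = (v0/k) * ln(1/(1-X))
V = (25/1.81) * ln(1/(1-0.78))
V = 13.812155 * ln(4.545455)
V = 13.812155 * 1.514128
V = 20.91 L


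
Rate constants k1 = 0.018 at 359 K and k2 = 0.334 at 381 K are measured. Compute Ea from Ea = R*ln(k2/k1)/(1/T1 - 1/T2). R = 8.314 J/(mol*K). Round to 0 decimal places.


Ea = R * ln(k2/k1) / (1/T1 - 1/T2)
ln(k2/k1) = ln(0.334/0.018) = 2.9207692
1/T1 - 1/T2 = 1/359 - 1/381 = 0.000160843404
Ea = 8.314 * 2.9207692 / 0.000160843404
Ea = 150975 J/mol


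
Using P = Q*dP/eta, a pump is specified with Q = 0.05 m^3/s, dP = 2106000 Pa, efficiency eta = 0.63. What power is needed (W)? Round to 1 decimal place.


P = Q * dP / eta
P = 0.05 * 2106000 / 0.63
P = 105300.0 / 0.63
P = 167142.9 W


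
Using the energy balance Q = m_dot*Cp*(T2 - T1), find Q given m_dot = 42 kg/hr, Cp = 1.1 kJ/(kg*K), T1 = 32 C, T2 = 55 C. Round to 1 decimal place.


Q = m_dot * Cp * (T2 - T1)
Q = 42 * 1.1 * (55 - 32)
Q = 42 * 1.1 * 23
Q = 1062.6 kJ/hr


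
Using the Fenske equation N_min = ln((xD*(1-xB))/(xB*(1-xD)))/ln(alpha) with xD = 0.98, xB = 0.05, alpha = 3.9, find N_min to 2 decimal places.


N_min = ln((xD*(1-xB))/(xB*(1-xD))) / ln(alpha)
Numerator inside ln: 0.931 / 0.001 = 931.0
ln(931.0) = 6.836259
ln(alpha) = ln(3.9) = 1.360977
N_min = 6.836259 / 1.360977 = 5.02


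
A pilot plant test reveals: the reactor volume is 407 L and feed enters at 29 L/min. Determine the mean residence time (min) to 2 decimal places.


tau = V / v0
tau = 407 / 29
tau = 14.03 min


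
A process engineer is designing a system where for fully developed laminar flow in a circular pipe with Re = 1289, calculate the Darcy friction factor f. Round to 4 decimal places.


f = 64 / Re
f = 64 / 1289
f = 0.0497


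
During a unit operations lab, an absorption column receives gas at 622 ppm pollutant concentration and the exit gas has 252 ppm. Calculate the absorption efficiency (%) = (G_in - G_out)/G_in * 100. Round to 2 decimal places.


Efficiency = (G_in - G_out) / G_in * 100%
Efficiency = (622 - 252) / 622 * 100
Efficiency = 370 / 622 * 100
Efficiency = 59.49%


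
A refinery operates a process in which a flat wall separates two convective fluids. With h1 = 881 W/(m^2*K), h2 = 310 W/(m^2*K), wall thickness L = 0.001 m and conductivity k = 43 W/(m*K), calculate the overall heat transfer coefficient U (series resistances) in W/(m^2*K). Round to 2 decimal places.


1/U = 1/h1 + L/k + 1/h2
1/U = 1/881 + 0.001/43 + 1/310
1/U = 0.0011350738 + 2.32558e-05 + 0.0032258065
1/U = 0.0043841361
U = 228.10 W/(m^2*K)


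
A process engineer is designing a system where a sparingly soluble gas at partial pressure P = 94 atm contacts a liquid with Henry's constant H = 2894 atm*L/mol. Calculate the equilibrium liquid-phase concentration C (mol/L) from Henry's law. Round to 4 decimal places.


C = P / H
C = 94 / 2894
C = 0.0325 mol/L


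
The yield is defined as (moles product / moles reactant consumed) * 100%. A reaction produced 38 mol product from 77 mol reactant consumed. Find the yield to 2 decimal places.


Yield = (moles product / moles consumed) * 100%
Yield = (38 / 77) * 100
Yield = 0.4935 * 100
Yield = 49.35%


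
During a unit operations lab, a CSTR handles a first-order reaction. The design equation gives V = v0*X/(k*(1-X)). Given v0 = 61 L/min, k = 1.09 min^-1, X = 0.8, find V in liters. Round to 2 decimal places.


V = v0 * X / (k * (1 - X))
V = 61 * 0.8 / (1.09 * (1 - 0.8))
V = 48.8 / (1.09 * 0.2)
V = 48.8 / 0.218
V = 223.85 L


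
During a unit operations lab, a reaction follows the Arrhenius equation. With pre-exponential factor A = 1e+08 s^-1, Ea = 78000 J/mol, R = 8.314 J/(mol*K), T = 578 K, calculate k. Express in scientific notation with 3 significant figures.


k = A * exp(-Ea/(R*T))
k = 1e+08 * exp(-78000 / (8.314 * 578))
k = 1e+08 * exp(-16.231429)
k = 8.93e+00


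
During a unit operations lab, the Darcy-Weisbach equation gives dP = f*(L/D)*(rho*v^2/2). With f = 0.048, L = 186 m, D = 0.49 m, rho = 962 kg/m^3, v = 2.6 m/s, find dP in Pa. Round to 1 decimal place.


dP = f * (L/D) * (rho*v^2/2)
dP = 0.048 * (186/0.49) * (962*2.6^2/2)
L/D = 379.59183673
rho*v^2/2 = 962*6.76/2 = 3251.56
dP = 0.048 * 379.59183673 * 3251.56
dP = 59244.8 Pa


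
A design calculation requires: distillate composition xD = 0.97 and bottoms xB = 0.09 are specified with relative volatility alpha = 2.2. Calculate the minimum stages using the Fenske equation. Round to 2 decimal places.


N_min = ln((xD*(1-xB))/(xB*(1-xD))) / ln(alpha)
Numerator inside ln: 0.8827 / 0.0027 = 326.925926
ln(326.925926) = 5.789734
ln(alpha) = ln(2.2) = 0.788457
N_min = 5.789734 / 0.788457 = 7.34


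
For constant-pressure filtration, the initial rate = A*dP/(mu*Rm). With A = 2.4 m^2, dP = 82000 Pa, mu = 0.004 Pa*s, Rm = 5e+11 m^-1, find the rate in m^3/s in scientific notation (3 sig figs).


rate = A * dP / (mu * Rm)
rate = 2.4 * 82000 / (0.004 * 5e+11)
rate = 196800.0 / 2.000e+09
rate = 9.84e-05 m^3/s


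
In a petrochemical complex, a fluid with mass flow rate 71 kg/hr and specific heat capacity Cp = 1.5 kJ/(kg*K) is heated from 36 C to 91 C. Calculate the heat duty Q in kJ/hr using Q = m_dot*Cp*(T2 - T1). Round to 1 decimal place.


Q = m_dot * Cp * (T2 - T1)
Q = 71 * 1.5 * (91 - 36)
Q = 71 * 1.5 * 55
Q = 5857.5 kJ/hr


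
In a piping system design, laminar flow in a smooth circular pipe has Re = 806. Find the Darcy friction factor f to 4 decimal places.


f = 64 / Re
f = 64 / 806
f = 0.0794


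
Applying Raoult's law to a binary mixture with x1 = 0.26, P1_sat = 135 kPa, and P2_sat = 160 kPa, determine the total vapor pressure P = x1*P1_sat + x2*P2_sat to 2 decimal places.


P = x1*P1_sat + x2*P2_sat
x2 = 1 - x1 = 1 - 0.26 = 0.74
P = 0.26*135 + 0.74*160
P = 35.1 + 118.4
P = 153.50 kPa


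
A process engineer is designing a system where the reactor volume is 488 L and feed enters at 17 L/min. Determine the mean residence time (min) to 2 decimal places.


tau = V / v0
tau = 488 / 17
tau = 28.71 min


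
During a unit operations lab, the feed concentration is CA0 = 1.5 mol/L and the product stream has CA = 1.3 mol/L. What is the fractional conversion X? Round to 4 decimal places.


X = (CA0 - CA) / CA0
X = (1.5 - 1.3) / 1.5
X = 0.2 / 1.5
X = 0.1333


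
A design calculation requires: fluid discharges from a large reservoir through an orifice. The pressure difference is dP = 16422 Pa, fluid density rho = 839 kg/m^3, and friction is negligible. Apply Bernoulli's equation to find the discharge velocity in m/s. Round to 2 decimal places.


v = sqrt(2*dP/rho)
v = sqrt(2*16422/839)
v = sqrt(39.146603)
v = 6.26 m/s


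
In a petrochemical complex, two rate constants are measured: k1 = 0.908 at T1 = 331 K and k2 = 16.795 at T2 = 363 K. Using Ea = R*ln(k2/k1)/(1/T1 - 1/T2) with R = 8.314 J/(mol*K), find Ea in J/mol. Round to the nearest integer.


Ea = R * ln(k2/k1) / (1/T1 - 1/T2)
ln(k2/k1) = ln(16.795/0.908) = 2.9175921
1/T1 - 1/T2 = 1/331 - 1/363 = 0.0002663271
Ea = 8.314 * 2.9175921 / 0.0002663271
Ea = 91079 J/mol


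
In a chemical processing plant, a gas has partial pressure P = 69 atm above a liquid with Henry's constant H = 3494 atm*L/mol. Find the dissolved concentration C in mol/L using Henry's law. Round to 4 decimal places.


C = P / H
C = 69 / 3494
C = 0.0197 mol/L


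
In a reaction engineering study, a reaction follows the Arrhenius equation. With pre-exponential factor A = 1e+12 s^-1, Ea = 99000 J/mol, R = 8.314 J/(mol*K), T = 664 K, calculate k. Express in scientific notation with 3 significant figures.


k = A * exp(-Ea/(R*T))
k = 1e+12 * exp(-99000 / (8.314 * 664))
k = 1e+12 * exp(-17.933171)
k = 1.63e+04


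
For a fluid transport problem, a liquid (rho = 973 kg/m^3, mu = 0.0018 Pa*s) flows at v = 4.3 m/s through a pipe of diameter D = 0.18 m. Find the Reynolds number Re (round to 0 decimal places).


Re = rho * v * D / mu
Re = 973 * 4.3 * 0.18 / 0.0018
Re = 753.102 / 0.0018
Re = 418390


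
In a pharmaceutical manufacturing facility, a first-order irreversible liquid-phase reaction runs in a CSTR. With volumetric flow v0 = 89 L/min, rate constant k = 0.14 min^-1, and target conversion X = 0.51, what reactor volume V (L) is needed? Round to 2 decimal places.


V = v0 * X / (k * (1 - X))
V = 89 * 0.51 / (0.14 * (1 - 0.51))
V = 45.39 / (0.14 * 0.49)
V = 45.39 / 0.0686
V = 661.66 L


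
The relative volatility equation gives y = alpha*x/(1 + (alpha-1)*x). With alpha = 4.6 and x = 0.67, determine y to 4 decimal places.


y = alpha*x / (1 + (alpha-1)*x)
y = 4.6*0.67 / (1 + (4.6-1)*0.67)
y = 3.082 / (1 + 2.412)
y = 3.082 / 3.412
y = 0.9033


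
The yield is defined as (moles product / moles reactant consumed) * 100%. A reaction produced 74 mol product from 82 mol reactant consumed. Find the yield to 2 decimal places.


Yield = (moles product / moles consumed) * 100%
Yield = (74 / 82) * 100
Yield = 0.9024 * 100
Yield = 90.24%


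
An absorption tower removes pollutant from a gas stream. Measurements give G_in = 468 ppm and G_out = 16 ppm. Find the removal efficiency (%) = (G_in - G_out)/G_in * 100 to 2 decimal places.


Efficiency = (G_in - G_out) / G_in * 100%
Efficiency = (468 - 16) / 468 * 100
Efficiency = 452 / 468 * 100
Efficiency = 96.58%


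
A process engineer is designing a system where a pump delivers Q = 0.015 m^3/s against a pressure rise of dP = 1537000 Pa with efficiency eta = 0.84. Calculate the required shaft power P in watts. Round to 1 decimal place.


P = Q * dP / eta
P = 0.015 * 1537000 / 0.84
P = 23055.0 / 0.84
P = 27446.4 W


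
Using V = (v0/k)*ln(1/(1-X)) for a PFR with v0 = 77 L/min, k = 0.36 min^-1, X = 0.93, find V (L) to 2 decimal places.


V = (v0/k) * ln(1/(1-X))
V = (77/0.36) * ln(1/(1-0.93))
V = 213.888889 * ln(14.285714)
V = 213.888889 * 2.65926
V = 568.79 L


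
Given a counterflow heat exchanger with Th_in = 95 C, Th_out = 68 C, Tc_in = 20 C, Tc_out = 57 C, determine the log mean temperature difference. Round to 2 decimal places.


dT1 = Th_in - Tc_out = 95 - 57 = 38
dT2 = Th_out - Tc_in = 68 - 20 = 48
LMTD = (dT1 - dT2) / ln(dT1/dT2)
LMTD = (38 - 48) / ln(38/48)
LMTD = 42.81 K


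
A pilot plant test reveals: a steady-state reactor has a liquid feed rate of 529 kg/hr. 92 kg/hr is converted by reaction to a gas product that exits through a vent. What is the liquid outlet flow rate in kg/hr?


Steady-state mass balance on the main outlet: F_out = F_in - F_removed
F_out = 529 - 92
F_out = 437 kg/hr


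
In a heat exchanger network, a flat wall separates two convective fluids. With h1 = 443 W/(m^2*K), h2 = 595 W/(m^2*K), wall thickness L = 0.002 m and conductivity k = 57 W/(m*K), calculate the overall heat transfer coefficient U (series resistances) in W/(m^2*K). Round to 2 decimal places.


1/U = 1/h1 + L/k + 1/h2
1/U = 1/443 + 0.002/57 + 1/595
1/U = 0.0022573363 + 3.50877e-05 + 0.0016806723
1/U = 0.0039730963
U = 251.69 W/(m^2*K)


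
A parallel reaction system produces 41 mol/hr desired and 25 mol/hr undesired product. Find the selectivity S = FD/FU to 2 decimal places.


S = desired product rate / undesired product rate
S = 41 / 25
S = 1.64


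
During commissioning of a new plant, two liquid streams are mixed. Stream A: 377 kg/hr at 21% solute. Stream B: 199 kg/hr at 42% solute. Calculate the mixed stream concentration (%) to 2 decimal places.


Mass balance on solute: F1*x1 + F2*x2 = F3*x3
F3 = F1 + F2 = 377 + 199 = 576 kg/hr
x3 = (F1*x1 + F2*x2)/F3
x3 = (377*0.21 + 199*0.42) / 576
x3 = 28.26%


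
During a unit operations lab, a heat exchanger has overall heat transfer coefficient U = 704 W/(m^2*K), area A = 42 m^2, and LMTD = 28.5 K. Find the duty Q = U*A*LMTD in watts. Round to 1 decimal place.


Q = U * A * LMTD
Q = 704 * 42 * 28.5
Q = 842688.0 W


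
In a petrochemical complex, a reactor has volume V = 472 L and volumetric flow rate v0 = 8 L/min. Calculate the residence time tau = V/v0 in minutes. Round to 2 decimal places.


tau = V / v0
tau = 472 / 8
tau = 59.00 min


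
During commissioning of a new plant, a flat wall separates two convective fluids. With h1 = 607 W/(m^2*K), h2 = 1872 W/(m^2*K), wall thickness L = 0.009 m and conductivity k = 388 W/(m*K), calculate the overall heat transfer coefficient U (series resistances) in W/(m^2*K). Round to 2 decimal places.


1/U = 1/h1 + L/k + 1/h2
1/U = 1/607 + 0.009/388 + 1/1872
1/U = 0.0016474465 + 2.31959e-05 + 0.000534188
1/U = 0.0022048304
U = 453.55 W/(m^2*K)


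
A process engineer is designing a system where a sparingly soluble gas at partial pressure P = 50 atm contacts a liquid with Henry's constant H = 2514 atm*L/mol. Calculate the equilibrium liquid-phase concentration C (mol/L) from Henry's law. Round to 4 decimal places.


C = P / H
C = 50 / 2514
C = 0.0199 mol/L


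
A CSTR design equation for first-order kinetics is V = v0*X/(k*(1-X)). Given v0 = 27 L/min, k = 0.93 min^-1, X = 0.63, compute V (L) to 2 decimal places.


V = v0 * X / (k * (1 - X))
V = 27 * 0.63 / (0.93 * (1 - 0.63))
V = 17.01 / (0.93 * 0.37)
V = 17.01 / 0.3441
V = 49.43 L


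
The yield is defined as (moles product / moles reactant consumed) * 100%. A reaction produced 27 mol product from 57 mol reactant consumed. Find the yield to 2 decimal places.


Yield = (moles product / moles consumed) * 100%
Yield = (27 / 57) * 100
Yield = 0.4737 * 100
Yield = 47.37%


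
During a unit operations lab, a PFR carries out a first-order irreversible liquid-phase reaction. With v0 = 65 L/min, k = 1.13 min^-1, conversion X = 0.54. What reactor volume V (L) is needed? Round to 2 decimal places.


V = (v0/k) * ln(1/(1-X))
V = (65/1.13) * ln(1/(1-0.54))
V = 57.522124 * ln(2.173913)
V = 57.522124 * 0.776529
V = 44.67 L


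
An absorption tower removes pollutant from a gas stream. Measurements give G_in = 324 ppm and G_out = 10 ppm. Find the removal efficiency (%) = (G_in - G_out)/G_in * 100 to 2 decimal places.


Efficiency = (G_in - G_out) / G_in * 100%
Efficiency = (324 - 10) / 324 * 100
Efficiency = 314 / 324 * 100
Efficiency = 96.91%


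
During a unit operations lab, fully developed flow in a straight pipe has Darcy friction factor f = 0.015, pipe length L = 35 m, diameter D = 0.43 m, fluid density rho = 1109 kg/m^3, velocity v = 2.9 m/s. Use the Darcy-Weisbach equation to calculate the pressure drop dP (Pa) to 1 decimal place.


dP = f * (L/D) * (rho*v^2/2)
dP = 0.015 * (35/0.43) * (1109*2.9^2/2)
L/D = 81.39534884
rho*v^2/2 = 1109*8.41/2 = 4663.345
dP = 0.015 * 81.39534884 * 4663.345
dP = 5693.6 Pa


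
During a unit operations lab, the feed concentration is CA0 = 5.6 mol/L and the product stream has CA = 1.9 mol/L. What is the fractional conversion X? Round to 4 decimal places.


X = (CA0 - CA) / CA0
X = (5.6 - 1.9) / 5.6
X = 3.7 / 5.6
X = 0.6607


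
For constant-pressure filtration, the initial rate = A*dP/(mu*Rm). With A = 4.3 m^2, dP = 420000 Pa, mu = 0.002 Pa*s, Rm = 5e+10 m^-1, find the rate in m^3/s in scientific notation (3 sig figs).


rate = A * dP / (mu * Rm)
rate = 4.3 * 420000 / (0.002 * 5e+10)
rate = 1806000.0 / 1.000e+08
rate = 1.81e-02 m^3/s


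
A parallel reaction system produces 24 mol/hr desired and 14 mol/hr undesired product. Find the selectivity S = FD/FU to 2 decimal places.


S = desired product rate / undesired product rate
S = 24 / 14
S = 1.71


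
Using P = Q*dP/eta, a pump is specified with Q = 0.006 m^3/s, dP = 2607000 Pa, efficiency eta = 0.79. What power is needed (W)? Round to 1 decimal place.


P = Q * dP / eta
P = 0.006 * 2607000 / 0.79
P = 15642.0 / 0.79
P = 19800.0 W


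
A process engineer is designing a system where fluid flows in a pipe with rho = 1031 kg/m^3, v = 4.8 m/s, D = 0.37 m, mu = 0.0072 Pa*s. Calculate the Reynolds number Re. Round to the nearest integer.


Re = rho * v * D / mu
Re = 1031 * 4.8 * 0.37 / 0.0072
Re = 1831.056 / 0.0072
Re = 254313


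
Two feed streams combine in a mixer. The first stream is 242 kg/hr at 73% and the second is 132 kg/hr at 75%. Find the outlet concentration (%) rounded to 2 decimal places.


Mass balance on solute: F1*x1 + F2*x2 = F3*x3
F3 = F1 + F2 = 242 + 132 = 374 kg/hr
x3 = (F1*x1 + F2*x2)/F3
x3 = (242*0.73 + 132*0.75) / 374
x3 = 73.71%


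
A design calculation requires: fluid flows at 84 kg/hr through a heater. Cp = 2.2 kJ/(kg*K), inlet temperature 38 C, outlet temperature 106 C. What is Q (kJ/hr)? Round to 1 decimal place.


Q = m_dot * Cp * (T2 - T1)
Q = 84 * 2.2 * (106 - 38)
Q = 84 * 2.2 * 68
Q = 12566.4 kJ/hr


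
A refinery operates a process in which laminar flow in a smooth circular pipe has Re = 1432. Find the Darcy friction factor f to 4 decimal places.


f = 64 / Re
f = 64 / 1432
f = 0.0447


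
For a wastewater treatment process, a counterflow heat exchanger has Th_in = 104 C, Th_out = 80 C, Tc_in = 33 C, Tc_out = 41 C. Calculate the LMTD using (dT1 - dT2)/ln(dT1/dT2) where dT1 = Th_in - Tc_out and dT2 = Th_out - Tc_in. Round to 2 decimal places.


dT1 = Th_in - Tc_out = 104 - 41 = 63
dT2 = Th_out - Tc_in = 80 - 33 = 47
LMTD = (dT1 - dT2) / ln(dT1/dT2)
LMTD = (63 - 47) / ln(63/47)
LMTD = 54.61 K


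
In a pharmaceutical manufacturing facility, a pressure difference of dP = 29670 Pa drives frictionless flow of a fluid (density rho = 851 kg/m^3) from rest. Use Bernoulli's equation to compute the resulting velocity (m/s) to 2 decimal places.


v = sqrt(2*dP/rho)
v = sqrt(2*29670/851)
v = sqrt(69.72973)
v = 8.35 m/s


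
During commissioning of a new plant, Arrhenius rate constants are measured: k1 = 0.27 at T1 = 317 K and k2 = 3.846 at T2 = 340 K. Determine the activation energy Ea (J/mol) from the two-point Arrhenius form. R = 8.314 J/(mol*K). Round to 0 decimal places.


Ea = R * ln(k2/k1) / (1/T1 - 1/T2)
ln(k2/k1) = ln(3.846/0.27) = 2.656367
1/T1 - 1/T2 = 1/317 - 1/340 = 0.000213397662
Ea = 8.314 * 2.656367 / 0.000213397662
Ea = 103492 J/mol


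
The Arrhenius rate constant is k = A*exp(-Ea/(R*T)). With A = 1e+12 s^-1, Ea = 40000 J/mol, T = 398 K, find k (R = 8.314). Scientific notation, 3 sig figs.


k = A * exp(-Ea/(R*T))
k = 1e+12 * exp(-40000 / (8.314 * 398))
k = 1e+12 * exp(-12.088346)
k = 5.62e+06


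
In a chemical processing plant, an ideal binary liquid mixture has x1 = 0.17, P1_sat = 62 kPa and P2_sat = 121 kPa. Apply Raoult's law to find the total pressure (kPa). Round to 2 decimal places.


P = x1*P1_sat + x2*P2_sat
x2 = 1 - x1 = 1 - 0.17 = 0.83
P = 0.17*62 + 0.83*121
P = 10.54 + 100.43
P = 110.97 kPa


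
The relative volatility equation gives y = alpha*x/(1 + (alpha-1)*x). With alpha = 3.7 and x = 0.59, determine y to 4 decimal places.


y = alpha*x / (1 + (alpha-1)*x)
y = 3.7*0.59 / (1 + (3.7-1)*0.59)
y = 2.183 / (1 + 1.593)
y = 2.183 / 2.593
y = 0.8419


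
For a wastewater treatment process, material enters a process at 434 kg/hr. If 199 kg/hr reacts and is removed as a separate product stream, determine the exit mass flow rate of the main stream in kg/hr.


Steady-state mass balance on the main outlet: F_out = F_in - F_removed
F_out = 434 - 199
F_out = 235 kg/hr


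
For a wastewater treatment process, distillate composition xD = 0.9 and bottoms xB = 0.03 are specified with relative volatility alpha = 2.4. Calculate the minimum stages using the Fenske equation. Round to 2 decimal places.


N_min = ln((xD*(1-xB))/(xB*(1-xD))) / ln(alpha)
Numerator inside ln: 0.873 / 0.003 = 291.0
ln(291.0) = 5.673323
ln(alpha) = ln(2.4) = 0.875469
N_min = 5.673323 / 0.875469 = 6.48


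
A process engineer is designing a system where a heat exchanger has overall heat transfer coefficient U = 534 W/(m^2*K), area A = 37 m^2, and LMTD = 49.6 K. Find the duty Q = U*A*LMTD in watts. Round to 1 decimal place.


Q = U * A * LMTD
Q = 534 * 37 * 49.6
Q = 979996.8 W


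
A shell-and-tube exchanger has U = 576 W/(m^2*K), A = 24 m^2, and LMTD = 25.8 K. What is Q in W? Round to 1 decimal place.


Q = U * A * LMTD
Q = 576 * 24 * 25.8
Q = 356659.2 W


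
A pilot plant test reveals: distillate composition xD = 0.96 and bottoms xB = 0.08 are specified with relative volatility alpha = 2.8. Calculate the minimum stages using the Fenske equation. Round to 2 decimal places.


N_min = ln((xD*(1-xB))/(xB*(1-xD))) / ln(alpha)
Numerator inside ln: 0.8832 / 0.0032 = 276.0
ln(276.0) = 5.620401
ln(alpha) = ln(2.8) = 1.029619
N_min = 5.620401 / 1.029619 = 5.46
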